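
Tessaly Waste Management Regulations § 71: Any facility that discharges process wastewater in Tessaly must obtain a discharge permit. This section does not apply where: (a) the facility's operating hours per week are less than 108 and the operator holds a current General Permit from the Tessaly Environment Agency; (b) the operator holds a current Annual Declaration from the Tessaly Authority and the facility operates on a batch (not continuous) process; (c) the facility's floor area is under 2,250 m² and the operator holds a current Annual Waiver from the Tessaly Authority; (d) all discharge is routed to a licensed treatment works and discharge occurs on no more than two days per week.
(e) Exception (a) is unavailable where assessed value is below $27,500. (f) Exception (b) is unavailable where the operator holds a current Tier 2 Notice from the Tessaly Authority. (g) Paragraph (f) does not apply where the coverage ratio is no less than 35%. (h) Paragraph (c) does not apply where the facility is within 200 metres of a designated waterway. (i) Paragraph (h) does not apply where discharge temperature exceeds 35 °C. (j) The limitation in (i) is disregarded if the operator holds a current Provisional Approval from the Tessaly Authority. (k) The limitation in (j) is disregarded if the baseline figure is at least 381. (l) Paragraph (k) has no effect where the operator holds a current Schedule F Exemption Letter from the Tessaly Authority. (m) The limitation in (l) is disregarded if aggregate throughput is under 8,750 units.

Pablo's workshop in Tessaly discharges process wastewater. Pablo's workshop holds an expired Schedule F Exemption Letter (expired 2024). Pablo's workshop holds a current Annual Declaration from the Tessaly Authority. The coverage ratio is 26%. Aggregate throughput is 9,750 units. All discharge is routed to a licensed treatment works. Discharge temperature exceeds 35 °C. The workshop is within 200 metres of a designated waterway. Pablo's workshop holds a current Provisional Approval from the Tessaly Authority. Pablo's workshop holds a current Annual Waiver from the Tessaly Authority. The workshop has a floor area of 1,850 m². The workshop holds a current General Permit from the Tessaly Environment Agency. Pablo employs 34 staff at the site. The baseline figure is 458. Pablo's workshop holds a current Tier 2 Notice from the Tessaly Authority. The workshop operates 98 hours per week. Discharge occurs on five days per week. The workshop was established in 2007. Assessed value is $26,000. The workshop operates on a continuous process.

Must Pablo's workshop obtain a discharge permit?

Exception (a) is satisfied on its face — the facility's operating hours per week are 98, less than the 108 limit; a current General Permit is held. However, paragraph (e) must be considered: (e) operates against (a): assessed value is $26,000, below the $27,500 limit. Exception (a) does not apply.
Exception (b) requires that the facility operates on a batch (not continuous) process; but the facility operates on a continuous process, so (b) is unavailable.
Exception (c)'s conditions are all satisfied: the facility's floor area is 1,850 m², under the 2,250 m² limit; a current Annual Waiver is held. Applying paragraphs (h)–(m): (h) would limit (c) — the workshop is within 200 m of a designated waterway — but (i) sets (h) aside: (i) operates against (h): discharge temperature exceeds 35 °C. (j) operates (a current Provisional Approval is held), but is set aside by (k): (k) is engaged — the baseline figure is 458, meeting the 381 threshold. (l) does not operate here (the Schedule F Exemption Letter is not current), so (k) stands. Exception (c) stands.
Exception (d) fails — discharge occurs on five days per week.

No — exception (c) applies; Pablo's workshop is not required to obtain a discharge permit.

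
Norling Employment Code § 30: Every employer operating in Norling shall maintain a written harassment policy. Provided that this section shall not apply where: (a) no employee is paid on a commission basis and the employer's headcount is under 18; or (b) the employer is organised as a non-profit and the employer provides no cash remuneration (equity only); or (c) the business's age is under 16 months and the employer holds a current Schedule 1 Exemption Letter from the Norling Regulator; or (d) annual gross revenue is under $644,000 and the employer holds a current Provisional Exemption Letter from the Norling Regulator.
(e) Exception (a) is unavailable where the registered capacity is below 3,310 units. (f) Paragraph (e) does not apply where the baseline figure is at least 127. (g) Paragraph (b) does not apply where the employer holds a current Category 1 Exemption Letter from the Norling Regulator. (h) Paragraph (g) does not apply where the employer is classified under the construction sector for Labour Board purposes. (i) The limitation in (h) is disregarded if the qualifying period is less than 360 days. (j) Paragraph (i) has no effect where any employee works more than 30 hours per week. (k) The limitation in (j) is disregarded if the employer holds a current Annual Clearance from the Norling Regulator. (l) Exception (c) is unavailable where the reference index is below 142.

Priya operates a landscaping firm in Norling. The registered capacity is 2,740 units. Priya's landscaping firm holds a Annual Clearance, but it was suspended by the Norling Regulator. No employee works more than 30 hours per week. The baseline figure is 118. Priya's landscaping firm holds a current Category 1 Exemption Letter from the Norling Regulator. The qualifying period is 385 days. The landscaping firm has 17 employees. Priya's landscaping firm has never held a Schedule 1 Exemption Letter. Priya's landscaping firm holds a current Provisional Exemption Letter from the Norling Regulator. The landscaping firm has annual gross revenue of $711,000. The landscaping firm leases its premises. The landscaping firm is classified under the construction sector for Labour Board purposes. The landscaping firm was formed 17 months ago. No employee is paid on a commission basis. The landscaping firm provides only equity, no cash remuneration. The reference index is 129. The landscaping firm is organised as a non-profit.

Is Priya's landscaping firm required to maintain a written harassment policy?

Exception (a)'s conditions are all satisfied: no employee is paid on commission; the employer's headcount is 17, under the 18 limit. Turning to paragraphs (e)–(f): (e) applies — the registered capacity is 2,740 units, below the 3,310 units limit. (f), which would lift (e), does not operate here — the baseline figure is 118, short of 127. Exception (a) does not apply.
Exception (b)'s conditions are all satisfied: the employer is a non-profit; remuneration is equity-only. As to paragraphs (g)–(k): (g) is triggered (a current Category 1 Exemption Letter is held), but is displaced by (h): (h) operates against (g): the landscaping firm is classified under the construction sector. (i), which would lift (h), does not operate here — the qualifying period is 385 days, not less than 360 days. Exception (b) stands.
Exception (c) requires that the business's age is under 16 months; but the business's age is 17 months, not under 16 months, so (c) is unavailable.
Exception (d) requires that annual gross revenue is under $644,000; but annual gross revenue is $711,000, not under $644,000, so (d) is unavailable.

No — exception (b) applies; Priya's landscaping firm is not required to maintain a written harassment policy.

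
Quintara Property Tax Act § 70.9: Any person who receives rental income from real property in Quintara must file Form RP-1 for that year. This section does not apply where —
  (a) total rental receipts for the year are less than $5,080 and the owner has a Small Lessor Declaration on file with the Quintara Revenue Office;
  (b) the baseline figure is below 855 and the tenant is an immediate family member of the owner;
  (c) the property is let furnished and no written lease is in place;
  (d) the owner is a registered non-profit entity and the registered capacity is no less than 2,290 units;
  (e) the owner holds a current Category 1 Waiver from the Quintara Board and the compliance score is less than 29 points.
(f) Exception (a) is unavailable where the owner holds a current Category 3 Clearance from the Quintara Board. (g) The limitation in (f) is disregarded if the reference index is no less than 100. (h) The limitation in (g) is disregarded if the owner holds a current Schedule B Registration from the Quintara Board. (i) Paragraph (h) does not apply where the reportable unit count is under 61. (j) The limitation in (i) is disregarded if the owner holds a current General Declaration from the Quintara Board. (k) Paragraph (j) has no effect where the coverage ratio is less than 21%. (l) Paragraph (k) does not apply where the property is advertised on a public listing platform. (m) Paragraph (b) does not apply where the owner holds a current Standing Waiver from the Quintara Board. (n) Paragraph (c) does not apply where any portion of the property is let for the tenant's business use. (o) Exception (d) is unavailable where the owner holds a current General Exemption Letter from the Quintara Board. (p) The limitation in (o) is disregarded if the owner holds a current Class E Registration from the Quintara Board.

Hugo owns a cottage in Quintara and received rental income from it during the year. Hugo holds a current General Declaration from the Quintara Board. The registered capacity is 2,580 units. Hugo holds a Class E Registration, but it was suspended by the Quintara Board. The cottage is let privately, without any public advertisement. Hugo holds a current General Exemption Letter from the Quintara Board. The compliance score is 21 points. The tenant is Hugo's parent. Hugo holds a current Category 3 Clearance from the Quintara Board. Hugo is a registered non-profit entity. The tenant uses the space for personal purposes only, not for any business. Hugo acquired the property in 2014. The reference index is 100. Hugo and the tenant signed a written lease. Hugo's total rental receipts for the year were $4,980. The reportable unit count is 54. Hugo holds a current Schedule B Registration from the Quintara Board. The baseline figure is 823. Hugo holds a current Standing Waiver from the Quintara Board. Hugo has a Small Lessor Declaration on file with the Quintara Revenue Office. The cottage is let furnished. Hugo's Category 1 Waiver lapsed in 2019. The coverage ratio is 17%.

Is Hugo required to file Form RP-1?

No — exception (a) applies; Hugo is not required to file Form RP-1.

All of (a)'s requirements are met (total rental receipts for the year are $4,980, less than the $5,080 limit; a Small Lessor Declaration is on file). Considering the limiting provisions: (f) would limit (a) — a current Category 3 Clearance is held — but (g) sets (f) aside: (g) operates against (f): the reference index is 100, meeting the 100 threshold. (h) would limit (g) — a current Schedule B Registration is held — but (i) sets (h) aside: (i) applies — the reportable unit count is 54, under the 61 limit. (j) would limit (i) — a current General Declaration is held — but (k) sets (j) aside: (k) is engaged — the coverage ratio is 17%, less than the 21% limit. (l), which would lift (k), is not triggered — the property is let privately without advertisement. So (a) applies.
Exception (b)'s conditions are all satisfied: the baseline figure is 823, below the 855 limit; the tenant is an immediate family member. But applying paragraph (m): (m) is triggered — a current Standing Waiver is held. So (b) is unavailable.
Exception (c) requires that no written lease is in place; but a written lease is in place, so (c) is unavailable.
All of (d)'s requirements are met (Hugo is a registered non-profit; the registered capacity is 2,580 units, meeting the 2,290 units threshold). But applying paragraphs (o)–(p): (o) operates against (d): a current General Exemption Letter is held. (p) is inapplicable (no current Class E Registration is held), so (o) stands. (d) is therefore removed.
Exception (e) requires that the owner holds a current Category 1 Waiver from the Quintara Board; but the Category 1 Waiver is not current, so (e) is unavailable.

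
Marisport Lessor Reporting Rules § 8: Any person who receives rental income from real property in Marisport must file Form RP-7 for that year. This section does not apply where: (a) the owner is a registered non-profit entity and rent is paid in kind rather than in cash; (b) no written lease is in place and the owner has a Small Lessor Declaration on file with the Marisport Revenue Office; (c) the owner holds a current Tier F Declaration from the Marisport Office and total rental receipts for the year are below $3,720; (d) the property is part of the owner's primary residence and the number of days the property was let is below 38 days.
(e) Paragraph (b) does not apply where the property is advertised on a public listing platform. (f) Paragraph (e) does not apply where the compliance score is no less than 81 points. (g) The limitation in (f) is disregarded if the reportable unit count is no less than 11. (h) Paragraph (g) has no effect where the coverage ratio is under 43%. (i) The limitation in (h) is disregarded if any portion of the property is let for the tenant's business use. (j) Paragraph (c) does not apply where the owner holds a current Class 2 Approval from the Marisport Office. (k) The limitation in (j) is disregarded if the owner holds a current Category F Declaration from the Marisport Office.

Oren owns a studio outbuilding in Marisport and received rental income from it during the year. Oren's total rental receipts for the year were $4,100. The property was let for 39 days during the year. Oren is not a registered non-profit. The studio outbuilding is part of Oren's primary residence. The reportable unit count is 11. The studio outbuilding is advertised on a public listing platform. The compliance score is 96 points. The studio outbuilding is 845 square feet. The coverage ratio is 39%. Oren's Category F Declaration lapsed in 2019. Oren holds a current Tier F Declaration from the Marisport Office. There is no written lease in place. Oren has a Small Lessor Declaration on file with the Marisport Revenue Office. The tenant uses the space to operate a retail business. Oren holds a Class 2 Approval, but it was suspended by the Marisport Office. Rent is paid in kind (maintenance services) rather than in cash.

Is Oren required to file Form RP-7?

Exception (a) does not apply: Oren is not a registered non-profit.
Exception (b) is satisfied on its face — there is no written lease; a Small Lessor Declaration is on file. Turning to paragraphs (e)–(i): (e) is triggered — the property is publicly advertised. (f) operates (the compliance score is 96 points, meeting the 81 points threshold), but yields to (g): (g) is triggered — the reportable unit count is 11, meeting the 11 threshold. (h) would limit (g) — the coverage ratio is 39%, under the 43% limit — but (i) sets (h) aside: (i) is triggered — the space is let for business use. So (b) is unavailable.
Exception (c) does not apply: total rental receipts for the year are $4,100, not below $3,720.
Exception (d) requires that the number of days the property was let is below 38 days; but the number of days the property was let is 39 days, not below 38 days, so (d) is unavailable.
No exception is made out. Oren falls within the general rule.

Yes — Oren must file Form RP-7.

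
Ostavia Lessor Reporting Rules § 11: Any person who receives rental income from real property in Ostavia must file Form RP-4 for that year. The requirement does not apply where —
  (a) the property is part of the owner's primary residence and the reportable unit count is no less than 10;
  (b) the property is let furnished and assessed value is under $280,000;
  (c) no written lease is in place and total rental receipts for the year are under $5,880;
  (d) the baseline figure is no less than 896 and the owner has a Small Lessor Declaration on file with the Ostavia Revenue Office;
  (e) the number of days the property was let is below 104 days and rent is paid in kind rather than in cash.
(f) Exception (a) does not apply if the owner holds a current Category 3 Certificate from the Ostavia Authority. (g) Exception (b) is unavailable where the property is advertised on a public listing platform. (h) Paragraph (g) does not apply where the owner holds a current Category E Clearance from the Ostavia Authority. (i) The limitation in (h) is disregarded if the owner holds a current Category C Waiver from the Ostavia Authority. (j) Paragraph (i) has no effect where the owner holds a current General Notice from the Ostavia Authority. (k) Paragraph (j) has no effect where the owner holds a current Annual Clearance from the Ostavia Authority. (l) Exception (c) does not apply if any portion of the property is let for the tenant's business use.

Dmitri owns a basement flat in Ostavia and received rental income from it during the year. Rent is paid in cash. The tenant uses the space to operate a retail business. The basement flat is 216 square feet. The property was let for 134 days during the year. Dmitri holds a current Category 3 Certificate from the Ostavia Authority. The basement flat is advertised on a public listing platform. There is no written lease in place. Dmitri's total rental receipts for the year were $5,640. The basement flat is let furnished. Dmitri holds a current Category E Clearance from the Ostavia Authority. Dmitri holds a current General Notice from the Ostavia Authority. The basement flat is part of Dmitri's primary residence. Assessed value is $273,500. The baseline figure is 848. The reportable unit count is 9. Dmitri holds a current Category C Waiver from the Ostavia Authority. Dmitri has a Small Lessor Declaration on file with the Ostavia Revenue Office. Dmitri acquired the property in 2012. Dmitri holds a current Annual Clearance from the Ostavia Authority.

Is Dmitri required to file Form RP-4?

Exception (a) requires that the reportable unit count is no less than 10; but the reportable unit count is 9, short of 10, so (a) is unavailable.
Exception (b) is satisfied on its face — the property is let furnished; assessed value is $273,500, under the $280,000 limit. However, paragraphs (g)–(k) must be considered: (g) operates against (b): the property is publicly advertised. (h) would limit (g) — a current Category E Clearance is held — but (i) sets (h) aside: (i) is engaged — a current Category C Waiver is held. (j) is triggered (a current General Notice is held), but is set aside by (k): (k) is triggered — a current Annual Clearance is held. Exception (b) does not apply.
All of (c)'s requirements are met (there is no written lease; total rental receipts for the year are $5,640, under the $5,880 limit). But: (l) operates against (c): the space is let for business use. Exception (c) does not apply.
Exception (d) requires that the baseline figure is no less than 896; but the baseline figure is 848, short of 896, so (d) is unavailable.
Exception (e) does not apply: the number of days the property was let is 134 days, not below 104 days.
No exception applies. The general rule governs.

Yes — Dmitri must file Form RP-4.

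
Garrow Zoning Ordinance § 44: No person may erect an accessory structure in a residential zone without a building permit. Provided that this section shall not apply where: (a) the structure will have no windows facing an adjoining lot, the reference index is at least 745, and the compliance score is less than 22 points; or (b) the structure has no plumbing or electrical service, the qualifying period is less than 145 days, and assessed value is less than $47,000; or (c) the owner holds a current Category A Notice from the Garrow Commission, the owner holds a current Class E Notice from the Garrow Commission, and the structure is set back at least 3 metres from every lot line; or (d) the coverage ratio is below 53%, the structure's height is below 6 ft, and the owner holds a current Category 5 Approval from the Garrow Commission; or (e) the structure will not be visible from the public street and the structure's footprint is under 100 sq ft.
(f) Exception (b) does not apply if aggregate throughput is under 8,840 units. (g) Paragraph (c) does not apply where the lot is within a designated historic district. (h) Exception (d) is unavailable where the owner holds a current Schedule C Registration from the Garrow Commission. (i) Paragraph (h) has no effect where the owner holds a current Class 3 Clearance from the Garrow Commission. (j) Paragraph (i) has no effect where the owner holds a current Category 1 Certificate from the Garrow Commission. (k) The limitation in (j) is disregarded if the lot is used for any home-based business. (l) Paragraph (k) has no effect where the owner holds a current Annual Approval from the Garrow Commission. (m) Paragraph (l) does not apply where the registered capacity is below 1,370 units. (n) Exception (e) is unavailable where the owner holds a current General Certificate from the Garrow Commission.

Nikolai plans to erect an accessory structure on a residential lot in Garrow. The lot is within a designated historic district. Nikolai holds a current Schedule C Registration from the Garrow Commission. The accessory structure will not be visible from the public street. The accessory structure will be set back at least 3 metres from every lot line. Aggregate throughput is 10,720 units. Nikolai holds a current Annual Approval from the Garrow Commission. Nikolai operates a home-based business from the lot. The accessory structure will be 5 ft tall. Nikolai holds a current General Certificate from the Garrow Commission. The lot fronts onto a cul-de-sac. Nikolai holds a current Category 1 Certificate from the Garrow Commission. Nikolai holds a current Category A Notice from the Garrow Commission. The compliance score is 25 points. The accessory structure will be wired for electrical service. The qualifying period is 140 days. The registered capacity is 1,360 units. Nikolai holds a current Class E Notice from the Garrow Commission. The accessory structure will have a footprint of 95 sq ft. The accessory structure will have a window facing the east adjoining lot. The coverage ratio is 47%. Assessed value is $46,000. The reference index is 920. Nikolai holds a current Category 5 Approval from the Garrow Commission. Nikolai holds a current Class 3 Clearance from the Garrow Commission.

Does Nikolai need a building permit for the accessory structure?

No — exception (d) applies; Nikolai does not need a building permit.

Exception (a) does not apply: a window faces an adjoining lot.
Exception (b) fails — electrical service is planned.
All of (c)'s requirements are met (a current Category A Notice is held; a current Class E Notice is held; the setback is at least 3 m on every side). But: (g) operates against (c): the lot is in a historic district. Exception (c) does not apply.
Exception (d) is satisfied on its face — the coverage ratio is 47%, below the 53% limit; the structure's height is 5 ft, below the 6 ft limit; a current Category 5 Approval is held. Applying paragraphs (h)–(m): (h) operates (a current Schedule C Registration is held), but yields to (i): (i) operates against (h): a current Class 3 Clearance is held. (j) would limit (i) — a current Category 1 Certificate is held — but (k) sets (j) aside: (k) operates against (j): a home-based business operates on the lot. (l) would limit (k) — a current Annual Approval is held — but (m) sets (l) aside: (m) operates — the registered capacity is 1,360 units, below the 1,370 units limit. Exception (d) stands.
Exception (e) is satisfied on its face — the structure will not be visible from the street; the structure's footprint is 95 sq ft, under the 100 sq ft limit. But: (n) operates against (e): a current General Certificate is held. So (e) is unavailable.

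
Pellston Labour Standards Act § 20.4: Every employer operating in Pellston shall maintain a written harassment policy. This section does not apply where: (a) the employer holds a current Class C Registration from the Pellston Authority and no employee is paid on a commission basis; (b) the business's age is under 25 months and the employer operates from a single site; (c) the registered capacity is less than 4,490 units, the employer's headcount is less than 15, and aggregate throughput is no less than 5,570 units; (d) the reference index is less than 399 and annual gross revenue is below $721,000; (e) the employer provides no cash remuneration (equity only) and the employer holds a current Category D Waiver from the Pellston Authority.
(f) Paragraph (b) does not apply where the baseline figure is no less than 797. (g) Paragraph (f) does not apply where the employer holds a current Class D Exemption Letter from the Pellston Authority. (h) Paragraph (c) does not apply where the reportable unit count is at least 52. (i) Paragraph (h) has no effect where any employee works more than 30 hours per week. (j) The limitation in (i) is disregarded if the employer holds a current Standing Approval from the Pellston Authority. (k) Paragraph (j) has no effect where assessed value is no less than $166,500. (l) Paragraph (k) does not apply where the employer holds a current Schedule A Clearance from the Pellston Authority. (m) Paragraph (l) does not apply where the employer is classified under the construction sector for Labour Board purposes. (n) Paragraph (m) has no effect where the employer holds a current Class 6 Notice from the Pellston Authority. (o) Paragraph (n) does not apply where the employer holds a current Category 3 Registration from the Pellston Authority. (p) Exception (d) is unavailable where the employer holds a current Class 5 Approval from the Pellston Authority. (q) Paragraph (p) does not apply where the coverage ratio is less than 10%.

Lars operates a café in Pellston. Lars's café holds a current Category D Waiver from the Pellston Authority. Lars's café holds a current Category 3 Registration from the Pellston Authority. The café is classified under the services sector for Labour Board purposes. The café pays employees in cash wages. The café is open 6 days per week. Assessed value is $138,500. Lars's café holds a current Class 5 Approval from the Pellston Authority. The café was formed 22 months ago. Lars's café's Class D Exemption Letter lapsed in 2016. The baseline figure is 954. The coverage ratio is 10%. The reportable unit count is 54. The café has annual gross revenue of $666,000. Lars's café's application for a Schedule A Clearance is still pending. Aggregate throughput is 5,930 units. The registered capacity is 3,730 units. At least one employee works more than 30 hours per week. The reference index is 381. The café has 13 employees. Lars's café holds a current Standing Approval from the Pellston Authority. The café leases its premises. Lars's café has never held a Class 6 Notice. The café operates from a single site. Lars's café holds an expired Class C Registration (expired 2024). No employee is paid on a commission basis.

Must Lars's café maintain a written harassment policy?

Yes — Lars's café must maintain a written harassment policy.

Exception (a) does not apply: there is no Class C Registration in force.
Exception (b) is satisfied on its face — the business's age is 22 months, under the 25 months limit; the employer operates from a single site. However, paragraphs (f)–(g) must be considered: (f) operates against (b): the baseline figure is 954, meeting the 797 threshold. (g), which would lift (f), is not triggered — the Class D Exemption Letter is not current. So (b) is unavailable.
All of (c)'s requirements are met (the registered capacity is 3,730 units, less than the 4,490 units limit; the employer's headcount is 13, less than the 15 limit; aggregate throughput is 5,930 units, meeting the 5,570 units threshold). But: (h) is engaged — the reportable unit count is 54, meeting the 52 threshold. (i) would limit (h) — at least one employee exceeds 30 hours/week — but (j) sets (i) aside: (j) operates against (i): a current Standing Approval is held. (k) is not engaged (assessed value is $138,500, short of $166,500), so (j) stands. (c) is therefore removed.
Exception (d)'s conditions are all satisfied: the reference index is 381, less than the 399 limit; annual gross revenue is $666,000, below the $721,000 limit. However, paragraphs (p)–(q) must be considered: (p) operates against (d): a current Class 5 Approval is held. (q) is inapplicable (the coverage ratio is 10%, not less than 10%), so (p) stands. Exception (d) does not apply.
Exception (e) does not apply: employees are paid cash wages.
No exception is made out. Lars's café falls within the general rule.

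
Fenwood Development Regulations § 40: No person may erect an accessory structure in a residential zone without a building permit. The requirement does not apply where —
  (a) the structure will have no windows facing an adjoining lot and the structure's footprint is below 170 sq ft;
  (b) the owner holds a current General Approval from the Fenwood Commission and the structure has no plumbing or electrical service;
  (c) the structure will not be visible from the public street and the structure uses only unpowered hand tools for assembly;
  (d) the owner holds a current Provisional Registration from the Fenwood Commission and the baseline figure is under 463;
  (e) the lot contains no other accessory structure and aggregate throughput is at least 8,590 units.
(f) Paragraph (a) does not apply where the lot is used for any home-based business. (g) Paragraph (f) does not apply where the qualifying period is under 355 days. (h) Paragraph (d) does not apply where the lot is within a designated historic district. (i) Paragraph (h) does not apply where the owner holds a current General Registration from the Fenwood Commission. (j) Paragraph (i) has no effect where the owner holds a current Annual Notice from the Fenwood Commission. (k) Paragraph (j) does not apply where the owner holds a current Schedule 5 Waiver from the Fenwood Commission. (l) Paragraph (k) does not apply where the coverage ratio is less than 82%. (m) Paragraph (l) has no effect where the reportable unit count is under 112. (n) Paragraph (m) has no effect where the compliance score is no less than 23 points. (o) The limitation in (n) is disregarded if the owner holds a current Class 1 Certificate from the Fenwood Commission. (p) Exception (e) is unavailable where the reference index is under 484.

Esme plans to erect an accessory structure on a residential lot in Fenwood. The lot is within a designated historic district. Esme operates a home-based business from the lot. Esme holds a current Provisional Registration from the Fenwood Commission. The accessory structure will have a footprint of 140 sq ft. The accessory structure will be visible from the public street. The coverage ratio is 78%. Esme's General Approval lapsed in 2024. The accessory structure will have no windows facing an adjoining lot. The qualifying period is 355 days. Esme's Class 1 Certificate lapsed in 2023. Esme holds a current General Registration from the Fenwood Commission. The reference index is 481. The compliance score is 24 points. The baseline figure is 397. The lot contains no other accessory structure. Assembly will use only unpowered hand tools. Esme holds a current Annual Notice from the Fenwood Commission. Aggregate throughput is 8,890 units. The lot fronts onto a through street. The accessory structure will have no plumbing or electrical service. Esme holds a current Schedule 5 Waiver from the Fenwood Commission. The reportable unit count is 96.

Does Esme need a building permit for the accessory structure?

All of (a)'s requirements are met (no windows face an adjoining lot; the structure's footprint is 140 sq ft, below the 170 sq ft limit). But applying paragraphs (f)–(g): (f) operates — a home-based business operates on the lot. (g), which would lift (f), does not operate here — the qualifying period is 355 days, not under 355 days. So (a) is unavailable.
Exception (b) requires that the owner holds a current General Approval from the Fenwood Commission; but the General Approval is not current, so (b) is unavailable.
Exception (c) does not apply: the structure will be visible from the street.
Exception (d) is satisfied on its face — a current Provisional Registration is held; the baseline figure is 397, under the 463 limit. Turning to paragraphs (h)–(o): (h) is triggered — the lot is in a historic district. (i) would limit (h) — a current General Registration is held — but (j) sets (i) aside: (j) is triggered — a current Annual Notice is held. (k) operates (a current Schedule 5 Waiver is held), but is set aside by (l): (l) operates against (k): the coverage ratio is 78%, less than the 82% limit. (m) is engaged (the reportable unit count is 96, under the 112 limit), but is overridden by (n): (n) operates against (m): the compliance score is 24 points, meeting the 23 points threshold. (o), which would lift (n), is inapplicable — no current Class 1 Certificate is held. (d) is therefore removed.
All of (e)'s requirements are met (the lot has no other accessory structure; aggregate throughput is 8,890 units, meeting the 8,590 units threshold). But: (p) is triggered — the reference index is 481, under the 484 limit. Exception (e) does not apply.
No exception applies. The general rule governs.

Yes — Esme must obtain a building permit.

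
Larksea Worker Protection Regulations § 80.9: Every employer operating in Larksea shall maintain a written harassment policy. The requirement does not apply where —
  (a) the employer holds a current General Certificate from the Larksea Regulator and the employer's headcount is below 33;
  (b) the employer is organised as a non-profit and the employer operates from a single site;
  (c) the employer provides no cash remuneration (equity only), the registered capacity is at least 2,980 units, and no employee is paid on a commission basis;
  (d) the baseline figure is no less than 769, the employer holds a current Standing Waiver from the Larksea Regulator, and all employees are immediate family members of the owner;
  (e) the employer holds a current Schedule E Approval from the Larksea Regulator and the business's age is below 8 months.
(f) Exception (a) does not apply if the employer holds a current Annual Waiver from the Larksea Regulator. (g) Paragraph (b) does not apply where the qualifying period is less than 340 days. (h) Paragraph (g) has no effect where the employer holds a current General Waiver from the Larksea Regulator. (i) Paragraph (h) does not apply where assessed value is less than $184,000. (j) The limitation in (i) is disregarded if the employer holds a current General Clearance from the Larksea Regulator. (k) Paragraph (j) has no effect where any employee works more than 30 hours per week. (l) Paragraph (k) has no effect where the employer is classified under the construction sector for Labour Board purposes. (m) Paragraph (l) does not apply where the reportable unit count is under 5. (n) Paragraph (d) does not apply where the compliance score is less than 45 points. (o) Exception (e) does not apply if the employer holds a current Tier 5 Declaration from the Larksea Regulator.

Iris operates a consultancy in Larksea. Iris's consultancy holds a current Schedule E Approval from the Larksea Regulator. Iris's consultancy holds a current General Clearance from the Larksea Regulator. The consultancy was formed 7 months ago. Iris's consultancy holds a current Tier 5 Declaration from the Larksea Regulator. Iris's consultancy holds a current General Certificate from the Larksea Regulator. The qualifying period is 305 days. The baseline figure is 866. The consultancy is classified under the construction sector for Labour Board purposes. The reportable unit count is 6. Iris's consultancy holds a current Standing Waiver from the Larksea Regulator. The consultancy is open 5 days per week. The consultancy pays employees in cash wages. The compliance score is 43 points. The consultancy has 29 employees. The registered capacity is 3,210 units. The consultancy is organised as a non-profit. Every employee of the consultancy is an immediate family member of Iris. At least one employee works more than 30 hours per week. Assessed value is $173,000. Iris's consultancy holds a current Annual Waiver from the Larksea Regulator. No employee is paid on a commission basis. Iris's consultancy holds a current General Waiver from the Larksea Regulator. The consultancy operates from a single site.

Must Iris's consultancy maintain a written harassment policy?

Exception (a): a current General Certificate is held; the employer's headcount is 29, below the 33 limit — every condition holds. However, paragraph (f) must be considered: (f) applies — a current Annual Waiver is held. So (a) is unavailable.
Exception (b) is satisfied on its face — the employer is a non-profit; the employer operates from a single site. As to paragraphs (g)–(m): (g) would limit (b) — the qualifying period is 305 days, less than the 340 days limit — but (h) sets (g) aside: (h) operates against (g): a current General Waiver is held. (i) would limit (h) — assessed value is $173,000, less than the $184,000 limit — but (j) sets (i) aside: (j) operates against (i): a current General Clearance is held. (k) is triggered (at least one employee exceeds 30 hours/week), but is overridden by (l): (l) operates against (k): the consultancy is classified under the construction sector. (m), which would lift (l), is not triggered — the reportable unit count is 6, not under 5. So (b) applies.
Exception (c) requires that the employer provides no cash remuneration (equity only); but employees are paid cash wages, so (c) is unavailable.
All of (d)'s requirements are met (the baseline figure is 866, meeting the 769 threshold; a current Standing Waiver is held; every employee is an immediate family member). But applying paragraph (n): (n) operates against (d): the compliance score is 43 points, less than the 45 points limit. So (d) is unavailable.
Exception (e)'s conditions are all satisfied: a current Schedule E Approval is held; the business's age is 7 months, below the 8 months limit. However, paragraph (o) must be considered: (o) operates against (e): a current Tier 5 Declaration is held. Exception (e) does not apply.

No — exception (b) applies; Iris's consultancy is not required to maintain a written harassment policy.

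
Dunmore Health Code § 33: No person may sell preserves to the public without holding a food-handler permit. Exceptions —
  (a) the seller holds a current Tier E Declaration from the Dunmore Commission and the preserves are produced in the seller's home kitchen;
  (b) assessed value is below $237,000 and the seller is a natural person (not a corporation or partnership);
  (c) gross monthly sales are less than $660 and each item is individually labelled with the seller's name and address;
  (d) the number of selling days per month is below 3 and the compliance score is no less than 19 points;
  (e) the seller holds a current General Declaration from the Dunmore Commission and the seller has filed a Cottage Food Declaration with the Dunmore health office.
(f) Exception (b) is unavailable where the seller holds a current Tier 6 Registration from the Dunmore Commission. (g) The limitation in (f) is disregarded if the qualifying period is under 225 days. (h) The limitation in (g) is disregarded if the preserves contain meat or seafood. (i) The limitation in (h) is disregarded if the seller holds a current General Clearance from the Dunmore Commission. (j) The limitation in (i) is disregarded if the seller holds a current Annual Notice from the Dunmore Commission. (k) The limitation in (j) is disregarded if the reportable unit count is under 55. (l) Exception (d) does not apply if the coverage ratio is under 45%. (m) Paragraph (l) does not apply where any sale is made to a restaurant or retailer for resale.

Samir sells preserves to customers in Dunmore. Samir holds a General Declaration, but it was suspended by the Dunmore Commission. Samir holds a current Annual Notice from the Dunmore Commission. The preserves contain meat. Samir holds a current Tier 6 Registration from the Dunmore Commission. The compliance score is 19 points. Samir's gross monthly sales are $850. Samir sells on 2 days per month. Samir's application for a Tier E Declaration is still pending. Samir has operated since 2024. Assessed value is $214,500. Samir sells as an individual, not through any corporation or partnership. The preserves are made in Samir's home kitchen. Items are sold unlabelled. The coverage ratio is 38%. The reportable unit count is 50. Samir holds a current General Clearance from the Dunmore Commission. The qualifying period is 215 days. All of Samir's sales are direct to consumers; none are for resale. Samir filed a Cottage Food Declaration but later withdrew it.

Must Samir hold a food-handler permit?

No — exception (b) applies; Samir is not required to hold a food-handler permit.

Exception (a) does not apply: there is no Tier E Declaration in force.
Exception (b) is satisfied on its face — assessed value is $214,500, below the $237,000 limit; the seller is a natural person. Considering the limiting provisions: (f) is triggered (a current Tier 6 Registration is held), but is overridden by (g): (g) applies — the qualifying period is 215 days, under the 225 days limit. (h) would limit (g) — the preserves contain meat — but (i) sets (h) aside: (i) operates against (h): a current General Clearance is held. (j) applies (a current Annual Notice is held), but is set aside by (k): (k) operates against (j): the reportable unit count is 50, under the 55 limit. So (b) applies.
Exception (c) requires that gross monthly sales are less than $660; but gross monthly sales are $850, not less than $660, so (c) is unavailable.
Exception (d): the number of selling days per month is 2, below the 3 limit; the compliance score is 19 points, meeting the 19 points threshold — every condition holds. But applying paragraphs (l)–(m): (l) applies — the coverage ratio is 38%, under the 45% limit. (m) is inapplicable (no sales are for resale), so (l) stands. So (d) is unavailable.
Exception (e) does not apply: no current General Declaration is held.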